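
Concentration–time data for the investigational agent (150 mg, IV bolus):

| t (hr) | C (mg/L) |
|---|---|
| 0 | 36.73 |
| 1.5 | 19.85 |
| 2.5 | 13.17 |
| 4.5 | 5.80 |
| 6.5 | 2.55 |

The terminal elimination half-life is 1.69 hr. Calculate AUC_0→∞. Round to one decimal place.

AUC = 92.5 mg/L·hr

Trapezoidal AUC_0→6.5:
  [0→1.5]: (36.73+19.85)/2 × 1.5 = 42.435
  [1.5→2.5]: (19.85+13.17)/2 × 1 = 16.51
  [2.5→4.5]: (13.17+5.80)/2 × 2 = 18.97
  [4.5→6.5]: (5.80+2.55)/2 × 2 = 8.35
  Sum = 86.265 mg/L·hr
k_e = ln2 / t½ = 0.693147 / 1.69 = 0.4101 hr^-1
Extrapolated tail: C_last / k_e = 2.55 / 0.4101 = 6.218
AUC_0→∞ = 86.265 + 6.218 = 92.483 mg/L·hr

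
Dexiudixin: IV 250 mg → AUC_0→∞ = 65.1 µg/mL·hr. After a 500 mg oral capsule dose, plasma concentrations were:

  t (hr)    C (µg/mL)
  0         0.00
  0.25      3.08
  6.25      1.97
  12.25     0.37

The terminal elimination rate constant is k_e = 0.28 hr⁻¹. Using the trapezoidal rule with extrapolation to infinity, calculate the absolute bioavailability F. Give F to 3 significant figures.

Trapezoidal AUC_0→12.25 (oral capsule):
  [0→0.25]: (0.00+3.08)/2 × 0.25 = 0.385
  [0.25→6.25]: (3.08+1.97)/2 × 6 = 15.15
  [6.25→12.25]: (1.97+0.37)/2 × 6 = 7.02
  Sum = 22.555 µg/mL·hr
Tail: C_last/k_e = 0.37/0.28 = 1.321
AUC_0→∞ (oral capsule) = 22.555 + 1.321 = 23.876 µg/mL·hr
F = (AUC_ev/D_ev)/(AUC_iv/D_iv) = (23.876/500)/(65.1/250) = 0.047752/0.2604 = 0.1834

F = 0.183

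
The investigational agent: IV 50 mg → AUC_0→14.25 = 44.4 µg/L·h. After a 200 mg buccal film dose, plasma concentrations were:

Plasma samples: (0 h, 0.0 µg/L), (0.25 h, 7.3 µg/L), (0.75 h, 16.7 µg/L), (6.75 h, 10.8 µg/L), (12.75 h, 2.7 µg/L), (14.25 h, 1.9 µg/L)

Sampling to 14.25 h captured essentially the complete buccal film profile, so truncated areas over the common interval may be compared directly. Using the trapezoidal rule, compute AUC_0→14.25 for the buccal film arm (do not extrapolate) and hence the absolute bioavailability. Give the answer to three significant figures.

F = 0.751

Trapezoidal AUC_0→14.25 (buccal film):
  [0→0.25]: (0.0+7.3)/2 × 0.25 = 0.9125
  [0.25→0.75]: (7.3+16.7)/2 × 0.5 = 6.0
  [0.75→6.75]: (16.7+10.8)/2 × 6 = 82.5
  [6.75→12.75]: (10.8+2.7)/2 × 6 = 40.5
  [12.75→14.25]: (2.7+1.9)/2 × 1.5 = 3.45
  Sum = 133.3625 µg/L·h
F = (AUC_ev/D_ev)/(AUC_iv/D_iv) = (133.3625/200)/(44.4/50) = 0.6668125/0.888 = 0.7509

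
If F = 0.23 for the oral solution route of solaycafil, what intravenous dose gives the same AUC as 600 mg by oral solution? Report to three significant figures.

Systemic exposure from an extravascular dose = F × D_ev, so the equivalent IV dose is F × D_ev.
D_iv = F × D_ev = 0.23 × 600 = 138 mg

D_iv = 138 mg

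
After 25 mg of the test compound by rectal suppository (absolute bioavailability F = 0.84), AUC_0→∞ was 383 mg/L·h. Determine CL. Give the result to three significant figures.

CL = F × Dose / AUC_0→∞
   = 0.84 × 25 / 383 = 0.0548303 L/h

CL = 0.0548 L/h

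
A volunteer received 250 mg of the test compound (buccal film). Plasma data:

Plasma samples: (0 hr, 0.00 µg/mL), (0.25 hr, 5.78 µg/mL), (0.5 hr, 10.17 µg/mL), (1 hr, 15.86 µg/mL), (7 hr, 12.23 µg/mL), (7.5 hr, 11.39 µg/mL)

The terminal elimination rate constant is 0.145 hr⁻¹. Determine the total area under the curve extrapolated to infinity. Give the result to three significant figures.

AUC = 178 µg/mL·hr

Trapezoidal AUC_0→7.5:
  [0→0.25]: (0.00+5.78)/2 × 0.25 = 0.7225
  [0.25→0.5]: (5.78+10.17)/2 × 0.25 = 1.99375
  [0.5→1]: (10.17+15.86)/2 × 0.5 = 6.5075
  [1→7]: (15.86+12.23)/2 × 6 = 84.27
  [7→7.5]: (12.23+11.39)/2 × 0.5 = 5.905
  Sum = 99.39875 µg/mL·hr
Extrapolated tail: C_last / k_e = 11.39 / 0.145 = 78.552
AUC_0→∞ = 99.39875 + 78.552 = 177.95075 µg/mL·hr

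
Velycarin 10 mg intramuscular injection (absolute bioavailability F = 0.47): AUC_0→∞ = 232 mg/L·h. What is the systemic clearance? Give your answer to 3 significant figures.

CL = F × Dose / AUC_0→∞
   = 0.47 × 10 / 232 = 0.0202586 L/h

CL = 0.0203 L/h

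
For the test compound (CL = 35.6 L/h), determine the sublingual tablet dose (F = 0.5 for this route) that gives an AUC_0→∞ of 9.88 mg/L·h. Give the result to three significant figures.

Dose = 703 mg

Dose = CL × AUC_0→∞ / F
     = 35.6 × 9.88 / 0.5 = 703.456 mg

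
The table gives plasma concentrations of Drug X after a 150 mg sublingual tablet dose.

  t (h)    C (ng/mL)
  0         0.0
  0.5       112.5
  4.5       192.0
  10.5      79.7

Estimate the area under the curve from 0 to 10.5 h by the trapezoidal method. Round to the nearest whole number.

AUC = 1452 ng/mL·h

Trapezoidal AUC_0→10.5:
  [0→0.5]: (0.0+112.5)/2 × 0.5 = 28.125
  [0.5→4.5]: (112.5+192.0)/2 × 4 = 609.0
  [4.5→10.5]: (192.0+79.7)/2 × 6 = 815.1
  Sum = 1452.225 ng/mL·h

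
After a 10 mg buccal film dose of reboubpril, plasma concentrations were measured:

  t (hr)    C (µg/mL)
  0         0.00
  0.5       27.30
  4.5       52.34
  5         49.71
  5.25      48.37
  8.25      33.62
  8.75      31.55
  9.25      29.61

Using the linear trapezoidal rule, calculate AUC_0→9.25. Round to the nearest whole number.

AUC = 358 µg/mL·hr

Trapezoidal AUC_0→9.25:
  [0→0.5]: (0.00+27.30)/2 × 0.5 = 6.825
  [0.5→4.5]: (27.30+52.34)/2 × 4 = 159.28
  [4.5→5]: (52.34+49.71)/2 × 0.5 = 25.5125
  [5→5.25]: (49.71+48.37)/2 × 0.25 = 12.26
  [5.25→8.25]: (48.37+33.62)/2 × 3 = 122.985
  [8.25→8.75]: (33.62+31.55)/2 × 0.5 = 16.2925
  [8.75→9.25]: (31.55+29.61)/2 × 0.5 = 15.29
  Sum = 358.445 µg/mL·hr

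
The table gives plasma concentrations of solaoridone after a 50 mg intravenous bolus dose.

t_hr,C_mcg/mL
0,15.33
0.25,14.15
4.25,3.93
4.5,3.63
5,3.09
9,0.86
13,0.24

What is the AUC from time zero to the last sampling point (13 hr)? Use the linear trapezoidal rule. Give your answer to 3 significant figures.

AUC = 52.6 mcg/mL·hr

Trapezoidal AUC_0→13:
  [0→0.25]: (15.33+14.15)/2 × 0.25 = 3.685
  [0.25→4.25]: (14.15+3.93)/2 × 4 = 36.16
  [4.25→4.5]: (3.93+3.63)/2 × 0.25 = 0.945
  [4.5→5]: (3.63+3.09)/2 × 0.5 = 1.68
  [5→9]: (3.09+0.86)/2 × 4 = 7.9
  [9→13]: (0.86+0.24)/2 × 4 = 2.2
  Sum = 52.57 mcg/mL·hr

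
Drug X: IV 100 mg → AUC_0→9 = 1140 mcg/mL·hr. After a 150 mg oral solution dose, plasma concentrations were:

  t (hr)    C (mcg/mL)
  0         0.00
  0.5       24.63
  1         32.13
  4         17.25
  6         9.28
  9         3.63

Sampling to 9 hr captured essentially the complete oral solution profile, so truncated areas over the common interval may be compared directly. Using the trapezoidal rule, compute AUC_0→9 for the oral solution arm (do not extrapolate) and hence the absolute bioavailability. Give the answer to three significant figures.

F = 0.0821

Trapezoidal AUC_0→9 (oral solution):
  [0→0.5]: (0.00+24.63)/2 × 0.5 = 6.1575
  [0.5→1]: (24.63+32.13)/2 × 0.5 = 14.19
  [1→4]: (32.13+17.25)/2 × 3 = 74.07
  [4→6]: (17.25+9.28)/2 × 2 = 26.53
  [6→9]: (9.28+3.63)/2 × 3 = 19.365
  Sum = 140.3125 mcg/mL·hr
F = (AUC_ev/D_ev)/(AUC_iv/D_iv) = (140.3125/150)/(1140/100) = 0.935417/11.4 = 0.0821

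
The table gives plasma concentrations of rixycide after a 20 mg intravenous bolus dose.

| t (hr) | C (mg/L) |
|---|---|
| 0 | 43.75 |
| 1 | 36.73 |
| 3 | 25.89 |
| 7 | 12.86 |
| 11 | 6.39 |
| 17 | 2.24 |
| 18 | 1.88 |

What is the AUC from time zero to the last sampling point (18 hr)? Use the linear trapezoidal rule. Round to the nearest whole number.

AUC = 247 mg/L·hr

Trapezoidal AUC_0→18:
  [0→1]: (43.75+36.73)/2 × 1 = 40.24
  [1→3]: (36.73+25.89)/2 × 2 = 62.62
  [3→7]: (25.89+12.86)/2 × 4 = 77.5
  [7→11]: (12.86+6.39)/2 × 4 = 38.5
  [11→17]: (6.39+2.24)/2 × 6 = 25.89
  [17→18]: (2.24+1.88)/2 × 1 = 2.06
  Sum = 246.81 mg/L·hr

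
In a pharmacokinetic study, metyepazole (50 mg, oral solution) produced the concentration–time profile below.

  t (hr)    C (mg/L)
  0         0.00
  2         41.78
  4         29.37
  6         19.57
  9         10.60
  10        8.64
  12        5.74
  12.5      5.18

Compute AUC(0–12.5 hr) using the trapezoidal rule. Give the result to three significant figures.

Trapezoidal AUC_0→12.5:
  [0→2]: (0.00+41.78)/2 × 2 = 41.78
  [2→4]: (41.78+29.37)/2 × 2 = 71.15
  [4→6]: (29.37+19.57)/2 × 2 = 48.94
  [6→9]: (19.57+10.60)/2 × 3 = 45.255
  [9→10]: (10.60+8.64)/2 × 1 = 9.62
  [10→12]: (8.64+5.74)/2 × 2 = 14.38
  [12→12.5]: (5.74+5.18)/2 × 0.5 = 2.73
  Sum = 233.855 mg/L·hr

AUC = 234 mg/L·hr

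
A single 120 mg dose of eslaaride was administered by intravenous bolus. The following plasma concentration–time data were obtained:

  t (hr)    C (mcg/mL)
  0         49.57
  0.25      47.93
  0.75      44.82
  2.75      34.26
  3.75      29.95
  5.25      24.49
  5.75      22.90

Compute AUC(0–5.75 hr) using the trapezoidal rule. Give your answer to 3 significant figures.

Trapezoidal AUC_0→5.75:
  [0→0.25]: (49.57+47.93)/2 × 0.25 = 12.1875
  [0.25→0.75]: (47.93+44.82)/2 × 0.5 = 23.1875
  [0.75→2.75]: (44.82+34.26)/2 × 2 = 79.08
  [2.75→3.75]: (34.26+29.95)/2 × 1 = 32.105
  [3.75→5.25]: (29.95+24.49)/2 × 1.5 = 40.83
  [5.25→5.75]: (24.49+22.90)/2 × 0.5 = 11.8475
  Sum = 199.2375 mcg/mL·hr

AUC = 199 mcg/mL·hr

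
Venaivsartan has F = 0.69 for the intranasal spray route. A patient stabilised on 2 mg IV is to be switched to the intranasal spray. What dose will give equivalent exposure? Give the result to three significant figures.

D_intranasal = 2.90 mg

For equal systemic exposure: F × D_ev = D_iv
D_ev = D_iv / F = 2 / 0.69 = 2.89855 mg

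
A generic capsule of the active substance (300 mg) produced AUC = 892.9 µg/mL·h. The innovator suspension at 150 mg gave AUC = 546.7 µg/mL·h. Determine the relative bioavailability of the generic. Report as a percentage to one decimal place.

F_rel = (AUC_test/D_test) / (AUC_ref/D_ref)
      = (892.9/300) / (546.7/150)
      = 2.97633 / 3.64467 = 0.8166 = 81.66%

F_rel = 81.7%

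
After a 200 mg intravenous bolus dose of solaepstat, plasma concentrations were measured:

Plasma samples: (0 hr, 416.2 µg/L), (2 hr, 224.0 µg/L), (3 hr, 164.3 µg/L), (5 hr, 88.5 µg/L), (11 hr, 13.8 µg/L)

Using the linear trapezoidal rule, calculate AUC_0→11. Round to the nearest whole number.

Trapezoidal AUC_0→11:
  [0→2]: (416.2+224.0)/2 × 2 = 640.2
  [2→3]: (224.0+164.3)/2 × 1 = 194.15
  [3→5]: (164.3+88.5)/2 × 2 = 252.8
  [5→11]: (88.5+13.8)/2 × 6 = 306.9
  Sum = 1394.05 µg/L·hr

AUC = 1394 µg/L·hr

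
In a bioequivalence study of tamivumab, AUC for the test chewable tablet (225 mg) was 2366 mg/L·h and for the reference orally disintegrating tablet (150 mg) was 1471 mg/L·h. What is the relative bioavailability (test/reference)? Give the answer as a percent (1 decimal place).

F_rel = 107.2%

F_rel = (AUC_test/D_test) / (AUC_ref/D_ref)
      = (2366/225) / (1471/150)
      = 10.5156 / 9.80667 = 1.0723 = 107.23%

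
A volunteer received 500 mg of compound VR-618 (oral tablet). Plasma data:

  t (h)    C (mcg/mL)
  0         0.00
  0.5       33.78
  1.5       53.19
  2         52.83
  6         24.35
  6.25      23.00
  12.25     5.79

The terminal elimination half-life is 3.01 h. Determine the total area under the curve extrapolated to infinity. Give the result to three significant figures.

AUC = 350 mcg/mL·h

Trapezoidal AUC_0→12.25:
  [0→0.5]: (0.00+33.78)/2 × 0.5 = 8.445
  [0.5→1.5]: (33.78+53.19)/2 × 1 = 43.485
  [1.5→2]: (53.19+52.83)/2 × 0.5 = 26.505
  [2→6]: (52.83+24.35)/2 × 4 = 154.36
  [6→6.25]: (24.35+23.00)/2 × 0.25 = 5.91875
  [6.25→12.25]: (23.00+5.79)/2 × 6 = 86.37
  Sum = 325.08375 mcg/mL·h
k_e = ln2 / t½ = 0.693147 / 3.01 = 0.2303 h^-1
Extrapolated tail: C_last / k_e = 5.79 / 0.2303 = 25.141
AUC_0→∞ = 325.08375 + 25.141 = 350.22475 mcg/mL·h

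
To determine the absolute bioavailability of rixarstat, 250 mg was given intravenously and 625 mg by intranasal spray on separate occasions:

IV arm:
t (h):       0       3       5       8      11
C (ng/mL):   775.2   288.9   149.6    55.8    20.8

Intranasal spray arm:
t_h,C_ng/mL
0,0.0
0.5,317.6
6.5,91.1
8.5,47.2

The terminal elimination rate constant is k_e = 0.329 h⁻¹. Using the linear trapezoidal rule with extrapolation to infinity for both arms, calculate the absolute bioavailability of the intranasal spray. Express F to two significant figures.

F = 0.25

Trapezoidal AUC_0→11 (IV):
  [0→3]: (775.2+288.9)/2 × 3 = 1596.15
  [3→5]: (288.9+149.6)/2 × 2 = 438.5
  [5→8]: (149.6+55.8)/2 × 3 = 308.1
  [8→11]: (55.8+20.8)/2 × 3 = 114.9
  Sum = 2457.65 ng/mL·h
IV tail: 20.8/0.329 = 63.222; AUC_iv,0→∞ = 2457.65 + 63.222 = 2520.872 ng/mL·h
Trapezoidal AUC_0→8.5 (intranasal spray):
  [0→0.5]: (0.0+317.6)/2 × 0.5 = 79.4
  [0.5→6.5]: (317.6+91.1)/2 × 6 = 1226.1
  [6.5→8.5]: (91.1+47.2)/2 × 2 = 138.3
  Sum = 1443.8 ng/mL·h
intranasal spray tail: 47.2/0.329 = 143.465; AUC_ev,0→∞ = 1443.8 + 143.465 = 1587.265 ng/mL·h
F = (AUC_ev/D_ev)/(AUC_iv/D_iv) = (1587.265/625)/(2520.872/250) = 2.539624/10.083488 = 0.2519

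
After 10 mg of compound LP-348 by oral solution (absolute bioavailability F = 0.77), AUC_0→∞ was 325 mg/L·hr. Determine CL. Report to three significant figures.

CL = F × Dose / AUC_0→∞
   = 0.77 × 10 / 325 = 0.0236923 L/hr

CL = 0.0237 L/hr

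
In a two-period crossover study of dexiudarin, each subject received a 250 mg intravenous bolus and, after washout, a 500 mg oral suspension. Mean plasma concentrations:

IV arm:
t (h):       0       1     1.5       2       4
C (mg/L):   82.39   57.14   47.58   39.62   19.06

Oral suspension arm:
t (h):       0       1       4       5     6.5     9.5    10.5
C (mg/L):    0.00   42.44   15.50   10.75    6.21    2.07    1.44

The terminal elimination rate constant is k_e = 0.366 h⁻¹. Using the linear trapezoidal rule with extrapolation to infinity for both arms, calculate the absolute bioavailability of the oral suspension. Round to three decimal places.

Trapezoidal AUC_0→4 (IV):
  [0→1]: (82.39+57.14)/2 × 1 = 69.765
  [1→1.5]: (57.14+47.58)/2 × 0.5 = 26.18
  [1.5→2]: (47.58+39.62)/2 × 0.5 = 21.8
  [2→4]: (39.62+19.06)/2 × 2 = 58.68
  Sum = 176.425 mg/L·h
IV tail: 19.06/0.366 = 52.077; AUC_iv,0→∞ = 176.425 + 52.077 = 228.502 mg/L·h
Trapezoidal AUC_0→10.5 (oral suspension):
  [0→1]: (0.00+42.44)/2 × 1 = 21.22
  [1→4]: (42.44+15.50)/2 × 3 = 86.91
  [4→5]: (15.50+10.75)/2 × 1 = 13.125
  [5→6.5]: (10.75+6.21)/2 × 1.5 = 12.72
  [6.5→9.5]: (6.21+2.07)/2 × 3 = 12.42
  [9.5→10.5]: (2.07+1.44)/2 × 1 = 1.755
  Sum = 148.15 mg/L·h
oral suspension tail: 1.44/0.366 = 3.934; AUC_ev,0→∞ = 148.15 + 3.934 = 152.084 mg/L·h
F = (AUC_ev/D_ev)/(AUC_iv/D_iv) = (152.084/500)/(228.502/250) = 0.304168/0.914008 = 0.3328

F = 0.333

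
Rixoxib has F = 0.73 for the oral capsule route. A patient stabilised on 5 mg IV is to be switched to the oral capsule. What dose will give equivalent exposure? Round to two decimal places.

For equal systemic exposure: F × D_ev = D_iv
D_ev = D_iv / F = 5 / 0.73 = 6.84932 mg

D_oral = 6.85 mg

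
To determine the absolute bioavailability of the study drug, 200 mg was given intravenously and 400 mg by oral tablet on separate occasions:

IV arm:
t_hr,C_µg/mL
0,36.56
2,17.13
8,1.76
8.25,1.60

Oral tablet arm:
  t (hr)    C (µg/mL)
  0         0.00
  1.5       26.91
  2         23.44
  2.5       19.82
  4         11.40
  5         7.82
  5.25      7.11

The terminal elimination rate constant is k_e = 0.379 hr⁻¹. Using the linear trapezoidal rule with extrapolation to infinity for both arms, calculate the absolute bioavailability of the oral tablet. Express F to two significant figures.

Trapezoidal AUC_0→8.25 (IV):
  [0→2]: (36.56+17.13)/2 × 2 = 53.69
  [2→8]: (17.13+1.76)/2 × 6 = 56.67
  [8→8.25]: (1.76+1.60)/2 × 0.25 = 0.42
  Sum = 110.78 µg/mL·hr
IV tail: 1.60/0.379 = 4.222; AUC_iv,0→∞ = 110.78 + 4.222 = 115.002 µg/mL·hr
Trapezoidal AUC_0→5.25 (oral tablet):
  [0→1.5]: (0.00+26.91)/2 × 1.5 = 20.1825
  [1.5→2]: (26.91+23.44)/2 × 0.5 = 12.5875
  [2→2.5]: (23.44+19.82)/2 × 0.5 = 10.815
  [2.5→4]: (19.82+11.40)/2 × 1.5 = 23.415
  [4→5]: (11.40+7.82)/2 × 1 = 9.61
  [5→5.25]: (7.82+7.11)/2 × 0.25 = 1.86625
  Sum = 78.47625 µg/mL·hr
oral tablet tail: 7.11/0.379 = 18.760; AUC_ev,0→∞ = 78.47625 + 18.760 = 97.23625 µg/mL·hr
F = (AUC_ev/D_ev)/(AUC_iv/D_iv) = (97.23625/400)/(115.002/200) = 0.243091/0.57501 = 0.4228

F = 0.42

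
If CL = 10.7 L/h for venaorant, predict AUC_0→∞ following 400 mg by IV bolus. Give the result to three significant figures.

AUC = 37.4 mg/L·h

AUC_0→∞ = Dose_iv / CL
        = 400 / 10.7 = 37.3832 mg/L·h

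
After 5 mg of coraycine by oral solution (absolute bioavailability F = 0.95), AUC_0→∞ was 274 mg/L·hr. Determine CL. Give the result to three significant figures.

CL = 0.0173 L/hr

CL = F × Dose / AUC_0→∞
   = 0.95 × 5 / 274 = 0.0173358 L/hr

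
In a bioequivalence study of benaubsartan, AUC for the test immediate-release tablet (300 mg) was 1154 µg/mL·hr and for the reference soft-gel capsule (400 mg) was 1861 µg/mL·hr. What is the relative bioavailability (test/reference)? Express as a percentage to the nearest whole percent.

F_rel = (AUC_test/D_test) / (AUC_ref/D_ref)
      = (1154/300) / (1861/400)
      = 3.84667 / 4.6525 = 0.8268 = 82.68%

F_rel = 83%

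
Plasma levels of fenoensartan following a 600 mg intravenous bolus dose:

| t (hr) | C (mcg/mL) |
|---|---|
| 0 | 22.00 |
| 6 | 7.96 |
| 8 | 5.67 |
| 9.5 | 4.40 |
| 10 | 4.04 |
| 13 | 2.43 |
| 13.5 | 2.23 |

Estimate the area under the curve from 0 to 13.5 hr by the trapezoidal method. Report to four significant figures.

AUC = 124.0 mcg/mL·hr

Trapezoidal AUC_0→13.5:
  [0→6]: (22.00+7.96)/2 × 6 = 89.88
  [6→8]: (7.96+5.67)/2 × 2 = 13.63
  [8→9.5]: (5.67+4.40)/2 × 1.5 = 7.5525
  [9.5→10]: (4.40+4.04)/2 × 0.5 = 2.11
  [10→13]: (4.04+2.43)/2 × 3 = 9.705
  [13→13.5]: (2.43+2.23)/2 × 0.5 = 1.165
  Sum = 124.0425 mcg/mL·hr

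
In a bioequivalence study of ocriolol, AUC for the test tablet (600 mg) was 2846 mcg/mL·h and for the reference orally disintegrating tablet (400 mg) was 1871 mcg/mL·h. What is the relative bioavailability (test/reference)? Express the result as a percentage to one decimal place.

F_rel = (AUC_test/D_test) / (AUC_ref/D_ref)
      = (2846/600) / (1871/400)
      = 4.74333 / 4.6775 = 1.0141 = 101.41%

F_rel = 101.4%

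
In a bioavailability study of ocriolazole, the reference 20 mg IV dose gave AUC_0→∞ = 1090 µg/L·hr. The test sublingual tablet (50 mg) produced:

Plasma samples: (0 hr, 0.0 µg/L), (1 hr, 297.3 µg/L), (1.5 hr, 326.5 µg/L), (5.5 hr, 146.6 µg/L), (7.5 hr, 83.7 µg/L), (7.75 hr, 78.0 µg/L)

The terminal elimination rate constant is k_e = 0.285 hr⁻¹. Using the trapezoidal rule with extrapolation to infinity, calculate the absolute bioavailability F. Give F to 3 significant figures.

Trapezoidal AUC_0→7.75 (sublingual tablet):
  [0→1]: (0.0+297.3)/2 × 1 = 148.65
  [1→1.5]: (297.3+326.5)/2 × 0.5 = 155.95
  [1.5→5.5]: (326.5+146.6)/2 × 4 = 946.2
  [5.5→7.5]: (146.6+83.7)/2 × 2 = 230.3
  [7.5→7.75]: (83.7+78.0)/2 × 0.25 = 20.2125
  Sum = 1501.3125 µg/L·hr
Tail: C_last/k_e = 78.0/0.285 = 273.684
AUC_0→∞ (sublingual tablet) = 1501.3125 + 273.684 = 1774.9965 µg/L·hr
F = (AUC_ev/D_ev)/(AUC_iv/D_iv) = (1774.9965/50)/(1090/20) = 35.49993/54.5 = 0.6514

F = 0.651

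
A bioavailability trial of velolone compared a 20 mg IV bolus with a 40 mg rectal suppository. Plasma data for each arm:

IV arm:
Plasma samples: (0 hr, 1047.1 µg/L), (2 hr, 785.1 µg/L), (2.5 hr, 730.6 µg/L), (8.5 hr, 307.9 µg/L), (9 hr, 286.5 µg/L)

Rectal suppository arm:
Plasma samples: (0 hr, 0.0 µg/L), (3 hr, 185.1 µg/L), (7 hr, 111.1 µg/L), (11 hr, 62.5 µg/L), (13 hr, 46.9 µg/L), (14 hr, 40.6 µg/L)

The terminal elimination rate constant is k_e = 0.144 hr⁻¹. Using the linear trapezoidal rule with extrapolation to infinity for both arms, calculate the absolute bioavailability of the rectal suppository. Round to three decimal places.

Trapezoidal AUC_0→9 (IV):
  [0→2]: (1047.1+785.1)/2 × 2 = 1832.2
  [2→2.5]: (785.1+730.6)/2 × 0.5 = 378.925
  [2.5→8.5]: (730.6+307.9)/2 × 6 = 3115.5
  [8.5→9]: (307.9+286.5)/2 × 0.5 = 148.6
  Sum = 5475.225 µg/L·hr
IV tail: 286.5/0.144 = 1989.583; AUC_iv,0→∞ = 5475.225 + 1989.583 = 7464.808 µg/L·hr
Trapezoidal AUC_0→14 (rectal suppository):
  [0→3]: (0.0+185.1)/2 × 3 = 277.65
  [3→7]: (185.1+111.1)/2 × 4 = 592.4
  [7→11]: (111.1+62.5)/2 × 4 = 347.2
  [11→13]: (62.5+46.9)/2 × 2 = 109.4
  [13→14]: (46.9+40.6)/2 × 1 = 43.75
  Sum = 1370.4 µg/L·hr
rectal suppository tail: 40.6/0.144 = 281.944; AUC_ev,0→∞ = 1370.4 + 281.944 = 1652.344 µg/L·hr
F = (AUC_ev/D_ev)/(AUC_iv/D_iv) = (1652.344/40)/(7464.808/20) = 41.3086/373.2404 = 0.1107

F = 0.111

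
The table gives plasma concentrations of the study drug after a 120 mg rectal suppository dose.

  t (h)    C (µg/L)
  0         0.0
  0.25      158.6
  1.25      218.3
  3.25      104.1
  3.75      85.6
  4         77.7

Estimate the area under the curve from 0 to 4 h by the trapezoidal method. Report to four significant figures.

AUC = 598.5 µg/L·h

Trapezoidal AUC_0→4:
  [0→0.25]: (0.0+158.6)/2 × 0.25 = 19.825
  [0.25→1.25]: (158.6+218.3)/2 × 1 = 188.45
  [1.25→3.25]: (218.3+104.1)/2 × 2 = 322.4
  [3.25→3.75]: (104.1+85.6)/2 × 0.5 = 47.425
  [3.75→4]: (85.6+77.7)/2 × 0.25 = 20.4125
  Sum = 598.5125 µg/L·h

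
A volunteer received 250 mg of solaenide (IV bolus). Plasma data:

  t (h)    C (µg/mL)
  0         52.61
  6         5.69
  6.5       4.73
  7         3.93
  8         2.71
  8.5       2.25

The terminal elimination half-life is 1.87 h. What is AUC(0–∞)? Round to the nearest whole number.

AUC = 190 µg/mL·h

Trapezoidal AUC_0→8.5:
  [0→6]: (52.61+5.69)/2 × 6 = 174.9
  [6→6.5]: (5.69+4.73)/2 × 0.5 = 2.605
  [6.5→7]: (4.73+3.93)/2 × 0.5 = 2.165
  [7→8]: (3.93+2.71)/2 × 1 = 3.32
  [8→8.5]: (2.71+2.25)/2 × 0.5 = 1.24
  Sum = 184.23 µg/mL·h
k_e = ln2 / t½ = 0.693147 / 1.87 = 0.3707 h^-1
Extrapolated tail: C_last / k_e = 2.25 / 0.3707 = 6.070
AUC_0→∞ = 184.23 + 6.070 = 190.3 µg/mL·h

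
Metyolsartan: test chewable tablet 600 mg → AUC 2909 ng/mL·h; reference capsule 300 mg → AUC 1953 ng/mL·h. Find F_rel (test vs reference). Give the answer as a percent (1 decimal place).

F_rel = 74.5%

F_rel = (AUC_test/D_test) / (AUC_ref/D_ref)
      = (2909/600) / (1953/300)
      = 4.84833 / 6.51 = 0.7448 = 74.48%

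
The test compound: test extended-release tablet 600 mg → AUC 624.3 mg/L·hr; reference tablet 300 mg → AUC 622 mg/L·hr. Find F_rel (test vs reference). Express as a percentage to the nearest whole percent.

F_rel = 50%

F_rel = (AUC_test/D_test) / (AUC_ref/D_ref)
      = (624.3/600) / (622/300)
      = 1.0405 / 2.07333 = 0.5018 = 50.18%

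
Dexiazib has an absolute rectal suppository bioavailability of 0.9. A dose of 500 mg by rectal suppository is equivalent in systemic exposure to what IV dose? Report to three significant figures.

D_iv = 450 mg

Systemic exposure from an extravascular dose = F × D_ev, so the equivalent IV dose is F × D_ev.
D_iv = F × D_ev = 0.9 × 500 = 450 mg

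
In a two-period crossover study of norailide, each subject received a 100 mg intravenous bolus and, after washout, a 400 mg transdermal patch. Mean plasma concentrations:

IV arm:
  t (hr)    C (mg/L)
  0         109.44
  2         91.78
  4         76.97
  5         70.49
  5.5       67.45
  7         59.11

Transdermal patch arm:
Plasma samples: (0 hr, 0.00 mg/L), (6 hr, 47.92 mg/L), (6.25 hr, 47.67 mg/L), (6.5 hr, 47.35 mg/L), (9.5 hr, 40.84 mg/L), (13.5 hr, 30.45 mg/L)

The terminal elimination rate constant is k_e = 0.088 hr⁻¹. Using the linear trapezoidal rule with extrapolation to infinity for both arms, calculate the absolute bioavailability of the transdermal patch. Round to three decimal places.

Trapezoidal AUC_0→7 (IV):
  [0→2]: (109.44+91.78)/2 × 2 = 201.22
  [2→4]: (91.78+76.97)/2 × 2 = 168.75
  [4→5]: (76.97+70.49)/2 × 1 = 73.73
  [5→5.5]: (70.49+67.45)/2 × 0.5 = 34.485
  [5.5→7]: (67.45+59.11)/2 × 1.5 = 94.92
  Sum = 573.105 mg/L·hr
IV tail: 59.11/0.088 = 671.705; AUC_iv,0→∞ = 573.105 + 671.705 = 1244.81 mg/L·hr
Trapezoidal AUC_0→13.5 (transdermal patch):
  [0→6]: (0.00+47.92)/2 × 6 = 143.76
  [6→6.25]: (47.92+47.67)/2 × 0.25 = 11.94875
  [6.25→6.5]: (47.67+47.35)/2 × 0.25 = 11.8775
  [6.5→9.5]: (47.35+40.84)/2 × 3 = 132.285
  [9.5→13.5]: (40.84+30.45)/2 × 4 = 142.58
  Sum = 442.45125 mg/L·hr
transdermal patch tail: 30.45/0.088 = 346.023; AUC_ev,0→∞ = 442.45125 + 346.023 = 788.47425 mg/L·hr
F = (AUC_ev/D_ev)/(AUC_iv/D_iv) = (788.47425/400)/(1244.81/100) = 1.97119/12.4481 = 0.1584

F = 0.158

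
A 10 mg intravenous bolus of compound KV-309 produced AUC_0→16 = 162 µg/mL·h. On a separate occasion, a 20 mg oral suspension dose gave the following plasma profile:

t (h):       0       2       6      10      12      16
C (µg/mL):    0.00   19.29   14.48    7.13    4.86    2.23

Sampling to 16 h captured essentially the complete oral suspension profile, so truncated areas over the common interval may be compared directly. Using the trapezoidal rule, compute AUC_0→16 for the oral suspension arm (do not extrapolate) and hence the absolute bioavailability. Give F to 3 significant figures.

F = 0.482

Trapezoidal AUC_0→16 (oral suspension):
  [0→2]: (0.00+19.29)/2 × 2 = 19.29
  [2→6]: (19.29+14.48)/2 × 4 = 67.54
  [6→10]: (14.48+7.13)/2 × 4 = 43.22
  [10→12]: (7.13+4.86)/2 × 2 = 11.99
  [12→16]: (4.86+2.23)/2 × 4 = 14.18
  Sum = 156.22 µg/mL·h
F = (AUC_ev/D_ev)/(AUC_iv/D_iv) = (156.22/20)/(162/10) = 7.811/16.2 = 0.4822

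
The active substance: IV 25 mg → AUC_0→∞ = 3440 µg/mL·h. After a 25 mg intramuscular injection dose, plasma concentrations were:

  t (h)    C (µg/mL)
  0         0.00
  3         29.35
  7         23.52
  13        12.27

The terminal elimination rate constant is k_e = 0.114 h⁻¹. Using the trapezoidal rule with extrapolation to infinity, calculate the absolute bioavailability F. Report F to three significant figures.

Trapezoidal AUC_0→13 (intramuscular injection):
  [0→3]: (0.00+29.35)/2 × 3 = 44.025
  [3→7]: (29.35+23.52)/2 × 4 = 105.74
  [7→13]: (23.52+12.27)/2 × 6 = 107.37
  Sum = 257.135 µg/mL·h
Tail: C_last/k_e = 12.27/0.114 = 107.632
AUC_0→∞ (intramuscular injection) = 257.135 + 107.632 = 364.767 µg/mL·h
F = (AUC_ev/D_ev)/(AUC_iv/D_iv) = (364.767/25)/(3440/25) = 14.59068/137.6 = 0.1060

F = 0.106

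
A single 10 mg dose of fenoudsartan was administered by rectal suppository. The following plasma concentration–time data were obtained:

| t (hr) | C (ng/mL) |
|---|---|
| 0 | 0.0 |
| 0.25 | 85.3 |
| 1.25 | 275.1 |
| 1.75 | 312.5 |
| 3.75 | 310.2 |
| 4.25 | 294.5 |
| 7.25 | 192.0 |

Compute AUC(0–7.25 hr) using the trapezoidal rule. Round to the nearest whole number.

Trapezoidal AUC_0→7.25:
  [0→0.25]: (0.0+85.3)/2 × 0.25 = 10.6625
  [0.25→1.25]: (85.3+275.1)/2 × 1 = 180.2
  [1.25→1.75]: (275.1+312.5)/2 × 0.5 = 146.9
  [1.75→3.75]: (312.5+310.2)/2 × 2 = 622.7
  [3.75→4.25]: (310.2+294.5)/2 × 0.5 = 151.175
  [4.25→7.25]: (294.5+192.0)/2 × 3 = 729.75
  Sum = 1841.3875 ng/mL·hr

AUC = 1841 ng/mL·hr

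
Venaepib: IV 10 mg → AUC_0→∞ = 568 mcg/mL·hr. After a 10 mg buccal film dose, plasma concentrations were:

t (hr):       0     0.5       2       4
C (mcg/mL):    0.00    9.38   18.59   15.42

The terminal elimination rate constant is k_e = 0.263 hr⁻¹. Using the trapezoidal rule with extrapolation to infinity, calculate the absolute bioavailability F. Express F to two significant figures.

F = 0.20

Trapezoidal AUC_0→4 (buccal film):
  [0→0.5]: (0.00+9.38)/2 × 0.5 = 2.345
  [0.5→2]: (9.38+18.59)/2 × 1.5 = 20.9775
  [2→4]: (18.59+15.42)/2 × 2 = 34.01
  Sum = 57.3325 mcg/mL·hr
Tail: C_last/k_e = 15.42/0.263 = 58.631
AUC_0→∞ (buccal film) = 57.3325 + 58.631 = 115.9635 mcg/mL·hr
F = (AUC_ev/D_ev)/(AUC_iv/D_iv) = (115.9635/10)/(568/10) = 11.59635/56.8 = 0.2042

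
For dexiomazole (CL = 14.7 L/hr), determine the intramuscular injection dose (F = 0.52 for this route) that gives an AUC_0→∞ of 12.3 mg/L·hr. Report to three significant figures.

Dose = 348 mg

Dose = CL × AUC_0→∞ / F
     = 14.7 × 12.3 / 0.52 = 347.712 mg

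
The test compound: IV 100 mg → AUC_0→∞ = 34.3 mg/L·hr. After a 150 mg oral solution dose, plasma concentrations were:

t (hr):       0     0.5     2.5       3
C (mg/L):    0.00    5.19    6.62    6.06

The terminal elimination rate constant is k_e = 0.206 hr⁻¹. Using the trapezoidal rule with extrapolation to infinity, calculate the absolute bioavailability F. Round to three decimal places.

F = 0.888

Trapezoidal AUC_0→3 (oral solution):
  [0→0.5]: (0.00+5.19)/2 × 0.5 = 1.2975
  [0.5→2.5]: (5.19+6.62)/2 × 2 = 11.81
  [2.5→3]: (6.62+6.06)/2 × 0.5 = 3.17
  Sum = 16.2775 mg/L·hr
Tail: C_last/k_e = 6.06/0.206 = 29.417
AUC_0→∞ (oral solution) = 16.2775 + 29.417 = 45.6945 mg/L·hr
F = (AUC_ev/D_ev)/(AUC_iv/D_iv) = (45.6945/150)/(34.3/100) = 0.30463/0.343 = 0.8881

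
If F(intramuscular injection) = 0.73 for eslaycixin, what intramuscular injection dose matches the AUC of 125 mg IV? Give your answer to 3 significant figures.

D_intramuscular = 171 mg

For equal systemic exposure: F × D_ev = D_iv
D_ev = D_iv / F = 125 / 0.73 = 171.233 mg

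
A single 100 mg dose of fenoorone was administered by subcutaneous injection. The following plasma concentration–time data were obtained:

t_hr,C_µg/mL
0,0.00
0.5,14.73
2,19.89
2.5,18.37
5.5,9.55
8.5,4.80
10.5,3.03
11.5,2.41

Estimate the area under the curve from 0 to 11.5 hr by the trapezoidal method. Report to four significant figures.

Trapezoidal AUC_0→11.5:
  [0→0.5]: (0.00+14.73)/2 × 0.5 = 3.6825
  [0.5→2]: (14.73+19.89)/2 × 1.5 = 25.965
  [2→2.5]: (19.89+18.37)/2 × 0.5 = 9.565
  [2.5→5.5]: (18.37+9.55)/2 × 3 = 41.88
  [5.5→8.5]: (9.55+4.80)/2 × 3 = 21.525
  [8.5→10.5]: (4.80+3.03)/2 × 2 = 7.83
  [10.5→11.5]: (3.03+2.41)/2 × 1 = 2.72
  Sum = 113.1675 µg/mL·hr

AUC = 113.2 µg/mL·hr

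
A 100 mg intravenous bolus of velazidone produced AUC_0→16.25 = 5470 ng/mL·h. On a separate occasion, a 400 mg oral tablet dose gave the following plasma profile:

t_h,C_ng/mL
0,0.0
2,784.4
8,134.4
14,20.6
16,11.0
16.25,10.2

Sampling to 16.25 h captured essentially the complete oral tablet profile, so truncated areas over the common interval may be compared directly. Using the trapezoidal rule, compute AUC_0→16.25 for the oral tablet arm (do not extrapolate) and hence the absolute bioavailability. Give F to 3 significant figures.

Trapezoidal AUC_0→16.25 (oral tablet):
  [0→2]: (0.0+784.4)/2 × 2 = 784.4
  [2→8]: (784.4+134.4)/2 × 6 = 2756.4
  [8→14]: (134.4+20.6)/2 × 6 = 465.0
  [14→16]: (20.6+11.0)/2 × 2 = 31.6
  [16→16.25]: (11.0+10.2)/2 × 0.25 = 2.65
  Sum = 4040.05 ng/mL·h
F = (AUC_ev/D_ev)/(AUC_iv/D_iv) = (4040.05/400)/(5470/100) = 10.100125/54.7 = 0.1846

F = 0.185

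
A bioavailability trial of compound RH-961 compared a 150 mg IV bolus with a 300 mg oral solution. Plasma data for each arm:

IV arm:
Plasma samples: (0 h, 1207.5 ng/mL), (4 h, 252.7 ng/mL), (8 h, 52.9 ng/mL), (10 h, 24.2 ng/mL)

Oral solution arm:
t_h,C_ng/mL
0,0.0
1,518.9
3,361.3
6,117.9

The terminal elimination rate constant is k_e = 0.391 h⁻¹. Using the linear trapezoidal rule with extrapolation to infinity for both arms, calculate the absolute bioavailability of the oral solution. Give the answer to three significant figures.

F = 0.294

Trapezoidal AUC_0→10 (IV):
  [0→4]: (1207.5+252.7)/2 × 4 = 2920.4
  [4→8]: (252.7+52.9)/2 × 4 = 611.2
  [8→10]: (52.9+24.2)/2 × 2 = 77.1
  Sum = 3608.7 ng/mL·h
IV tail: 24.2/0.391 = 61.893; AUC_iv,0→∞ = 3608.7 + 61.893 = 3670.593 ng/mL·h
Trapezoidal AUC_0→6 (oral solution):
  [0→1]: (0.0+518.9)/2 × 1 = 259.45
  [1→3]: (518.9+361.3)/2 × 2 = 880.2
  [3→6]: (361.3+117.9)/2 × 3 = 718.8
  Sum = 1858.45 ng/mL·h
oral solution tail: 117.9/0.391 = 301.535; AUC_ev,0→∞ = 1858.45 + 301.535 = 2159.985 ng/mL·h
F = (AUC_ev/D_ev)/(AUC_iv/D_iv) = (2159.985/300)/(3670.593/150) = 7.19995/24.47062 = 0.2942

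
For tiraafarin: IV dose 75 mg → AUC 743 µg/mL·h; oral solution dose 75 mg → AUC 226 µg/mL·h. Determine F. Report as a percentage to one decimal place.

F = 30.4%

F = (AUC_ev / D_ev) / (AUC_iv / D_iv)
  = (226/75) / (743/75)
  = 3.01333 / 9.90667 = 0.3042
  = 30.42%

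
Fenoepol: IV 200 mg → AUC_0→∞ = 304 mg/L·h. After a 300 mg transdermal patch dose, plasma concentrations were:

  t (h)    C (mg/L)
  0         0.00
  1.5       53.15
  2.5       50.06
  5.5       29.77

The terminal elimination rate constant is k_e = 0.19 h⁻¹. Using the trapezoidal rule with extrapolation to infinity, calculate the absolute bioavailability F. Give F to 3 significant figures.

F = 0.807

Trapezoidal AUC_0→5.5 (transdermal patch):
  [0→1.5]: (0.00+53.15)/2 × 1.5 = 39.8625
  [1.5→2.5]: (53.15+50.06)/2 × 1 = 51.605
  [2.5→5.5]: (50.06+29.77)/2 × 3 = 119.745
  Sum = 211.2125 mg/L·h
Tail: C_last/k_e = 29.77/0.19 = 156.684
AUC_0→∞ (transdermal patch) = 211.2125 + 156.684 = 367.8965 mg/L·h
F = (AUC_ev/D_ev)/(AUC_iv/D_iv) = (367.8965/300)/(304/200) = 1.22632/1.52 = 0.8068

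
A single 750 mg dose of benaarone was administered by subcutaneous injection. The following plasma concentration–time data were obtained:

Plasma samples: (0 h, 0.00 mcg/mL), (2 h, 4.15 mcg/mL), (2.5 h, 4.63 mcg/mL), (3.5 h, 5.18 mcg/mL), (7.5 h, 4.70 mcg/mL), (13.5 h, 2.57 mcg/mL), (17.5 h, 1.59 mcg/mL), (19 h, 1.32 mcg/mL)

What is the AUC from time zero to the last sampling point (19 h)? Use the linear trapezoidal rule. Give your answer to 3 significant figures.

Trapezoidal AUC_0→19:
  [0→2]: (0.00+4.15)/2 × 2 = 4.15
  [2→2.5]: (4.15+4.63)/2 × 0.5 = 2.195
  [2.5→3.5]: (4.63+5.18)/2 × 1 = 4.905
  [3.5→7.5]: (5.18+4.70)/2 × 4 = 19.76
  [7.5→13.5]: (4.70+2.57)/2 × 6 = 21.81
  [13.5→17.5]: (2.57+1.59)/2 × 4 = 8.32
  [17.5→19]: (1.59+1.32)/2 × 1.5 = 2.1825
  Sum = 63.3225 mcg/mL·h

AUC = 63.3 mcg/mL·h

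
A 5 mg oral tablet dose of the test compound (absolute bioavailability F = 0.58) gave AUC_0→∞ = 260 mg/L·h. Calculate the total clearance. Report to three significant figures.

CL = F × Dose / AUC_0→∞
   = 0.58 × 5 / 260 = 0.0111538 L/h

CL = 0.0112 L/h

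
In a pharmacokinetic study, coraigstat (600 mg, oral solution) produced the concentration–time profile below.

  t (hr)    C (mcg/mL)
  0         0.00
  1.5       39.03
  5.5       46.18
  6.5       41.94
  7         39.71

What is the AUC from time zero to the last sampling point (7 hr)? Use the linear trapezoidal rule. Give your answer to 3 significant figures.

Trapezoidal AUC_0→7:
  [0→1.5]: (0.00+39.03)/2 × 1.5 = 29.2725
  [1.5→5.5]: (39.03+46.18)/2 × 4 = 170.42
  [5.5→6.5]: (46.18+41.94)/2 × 1 = 44.06
  [6.5→7]: (41.94+39.71)/2 × 0.5 = 20.4125
  Sum = 264.165 mcg/mL·hr

AUC = 264 mcg/mL·hr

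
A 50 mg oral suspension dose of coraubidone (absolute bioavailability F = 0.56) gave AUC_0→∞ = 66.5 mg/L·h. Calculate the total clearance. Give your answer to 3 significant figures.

CL = F × Dose / AUC_0→∞
   = 0.56 × 50 / 66.5 = 0.421053 L/h

CL = 0.421 L/h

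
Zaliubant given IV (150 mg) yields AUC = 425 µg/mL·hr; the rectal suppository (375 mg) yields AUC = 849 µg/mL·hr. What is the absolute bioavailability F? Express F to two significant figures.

F = (AUC_ev / D_ev) / (AUC_iv / D_iv)
  = (849/375) / (425/150)
  = 2.264 / 2.83333 = 0.7991

F = 0.80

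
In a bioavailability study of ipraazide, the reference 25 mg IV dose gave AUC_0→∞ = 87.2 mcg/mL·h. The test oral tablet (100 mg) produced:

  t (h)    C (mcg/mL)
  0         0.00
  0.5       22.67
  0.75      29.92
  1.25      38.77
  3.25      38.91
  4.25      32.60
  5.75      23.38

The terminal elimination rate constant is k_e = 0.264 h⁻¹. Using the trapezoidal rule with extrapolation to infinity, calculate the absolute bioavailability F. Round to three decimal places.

F = 0.784

Trapezoidal AUC_0→5.75 (oral tablet):
  [0→0.5]: (0.00+22.67)/2 × 0.5 = 5.6675
  [0.5→0.75]: (22.67+29.92)/2 × 0.25 = 6.57375
  [0.75→1.25]: (29.92+38.77)/2 × 0.5 = 17.1725
  [1.25→3.25]: (38.77+38.91)/2 × 2 = 77.68
  [3.25→4.25]: (38.91+32.60)/2 × 1 = 35.755
  [4.25→5.75]: (32.60+23.38)/2 × 1.5 = 41.985
  Sum = 184.83375 mcg/mL·h
Tail: C_last/k_e = 23.38/0.264 = 88.561
AUC_0→∞ (oral tablet) = 184.83375 + 88.561 = 273.39475 mcg/mL·h
F = (AUC_ev/D_ev)/(AUC_iv/D_iv) = (273.39475/100)/(87.2/25) = 2.7339475/3.488 = 0.7838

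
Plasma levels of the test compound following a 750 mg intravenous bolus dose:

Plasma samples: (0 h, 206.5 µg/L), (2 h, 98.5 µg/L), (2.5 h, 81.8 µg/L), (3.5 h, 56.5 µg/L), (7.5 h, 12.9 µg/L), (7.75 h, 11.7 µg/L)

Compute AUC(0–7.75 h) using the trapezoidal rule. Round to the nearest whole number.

AUC = 561 µg/L·h

Trapezoidal AUC_0→7.75:
  [0→2]: (206.5+98.5)/2 × 2 = 305.0
  [2→2.5]: (98.5+81.8)/2 × 0.5 = 45.075
  [2.5→3.5]: (81.8+56.5)/2 × 1 = 69.15
  [3.5→7.5]: (56.5+12.9)/2 × 4 = 138.8
  [7.5→7.75]: (12.9+11.7)/2 × 0.25 = 3.075
  Sum = 561.1 µg/L·h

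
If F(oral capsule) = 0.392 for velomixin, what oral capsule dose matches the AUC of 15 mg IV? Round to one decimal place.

D_oral = 38.3 mg

For equal systemic exposure: F × D_ev = D_iv
D_ev = D_iv / F = 15 / 0.392 = 38.2653 mg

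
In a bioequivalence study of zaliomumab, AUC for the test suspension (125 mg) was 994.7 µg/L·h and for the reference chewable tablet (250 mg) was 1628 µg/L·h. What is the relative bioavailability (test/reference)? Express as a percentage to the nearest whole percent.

F_rel = (AUC_test/D_test) / (AUC_ref/D_ref)
      = (994.7/125) / (1628/250)
      = 7.9576 / 6.512 = 1.2220 = 122.20%

F_rel = 122%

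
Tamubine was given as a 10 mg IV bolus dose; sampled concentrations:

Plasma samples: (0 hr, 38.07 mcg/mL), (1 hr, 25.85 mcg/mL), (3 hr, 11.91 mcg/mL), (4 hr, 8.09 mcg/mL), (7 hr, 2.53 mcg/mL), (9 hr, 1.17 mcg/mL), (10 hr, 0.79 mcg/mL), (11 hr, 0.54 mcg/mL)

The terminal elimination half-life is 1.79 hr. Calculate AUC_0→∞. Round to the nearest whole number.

Trapezoidal AUC_0→11:
  [0→1]: (38.07+25.85)/2 × 1 = 31.96
  [1→3]: (25.85+11.91)/2 × 2 = 37.76
  [3→4]: (11.91+8.09)/2 × 1 = 10.0
  [4→7]: (8.09+2.53)/2 × 3 = 15.93
  [7→9]: (2.53+1.17)/2 × 2 = 3.7
  [9→10]: (1.17+0.79)/2 × 1 = 0.98
  [10→11]: (0.79+0.54)/2 × 1 = 0.665
  Sum = 100.995 mcg/mL·hr
k_e = ln2 / t½ = 0.693147 / 1.79 = 0.3872 hr^-1
Extrapolated tail: C_last / k_e = 0.54 / 0.3872 = 1.395
AUC_0→∞ = 100.995 + 1.395 = 102.39 mcg/mL·hr

AUC = 102 mcg/mL·hr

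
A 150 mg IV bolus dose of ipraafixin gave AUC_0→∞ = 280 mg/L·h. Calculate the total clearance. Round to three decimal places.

CL = Dose_iv / AUC_0→∞
   = 150 / 280 = 0.535714 L/h

CL = 0.536 L/h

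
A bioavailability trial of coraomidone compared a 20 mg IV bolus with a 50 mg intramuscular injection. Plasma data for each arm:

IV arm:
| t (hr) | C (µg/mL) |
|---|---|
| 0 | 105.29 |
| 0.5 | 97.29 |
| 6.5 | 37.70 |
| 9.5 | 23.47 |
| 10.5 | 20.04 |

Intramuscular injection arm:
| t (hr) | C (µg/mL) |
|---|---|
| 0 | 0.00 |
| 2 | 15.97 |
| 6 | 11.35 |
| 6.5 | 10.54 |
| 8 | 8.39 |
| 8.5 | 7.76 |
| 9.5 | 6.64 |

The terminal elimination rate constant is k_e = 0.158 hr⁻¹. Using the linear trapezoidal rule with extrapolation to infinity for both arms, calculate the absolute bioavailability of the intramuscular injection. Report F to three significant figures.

F = 0.0825

Trapezoidal AUC_0→10.5 (IV):
  [0→0.5]: (105.29+97.29)/2 × 0.5 = 50.645
  [0.5→6.5]: (97.29+37.70)/2 × 6 = 404.97
  [6.5→9.5]: (37.70+23.47)/2 × 3 = 91.755
  [9.5→10.5]: (23.47+20.04)/2 × 1 = 21.755
  Sum = 569.125 µg/mL·hr
IV tail: 20.04/0.158 = 126.835; AUC_iv,0→∞ = 569.125 + 126.835 = 695.96 µg/mL·hr
Trapezoidal AUC_0→9.5 (intramuscular injection):
  [0→2]: (0.00+15.97)/2 × 2 = 15.97
  [2→6]: (15.97+11.35)/2 × 4 = 54.64
  [6→6.5]: (11.35+10.54)/2 × 0.5 = 5.4725
  [6.5→8]: (10.54+8.39)/2 × 1.5 = 14.1975
  [8→8.5]: (8.39+7.76)/2 × 0.5 = 4.0375
  [8.5→9.5]: (7.76+6.64)/2 × 1 = 7.2
  Sum = 101.5175 µg/mL·hr
intramuscular injection tail: 6.64/0.158 = 42.025; AUC_ev,0→∞ = 101.5175 + 42.025 = 143.5425 µg/mL·hr
F = (AUC_ev/D_ev)/(AUC_iv/D_iv) = (143.5425/50)/(695.96/20) = 2.87085/34.798 = 0.0825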